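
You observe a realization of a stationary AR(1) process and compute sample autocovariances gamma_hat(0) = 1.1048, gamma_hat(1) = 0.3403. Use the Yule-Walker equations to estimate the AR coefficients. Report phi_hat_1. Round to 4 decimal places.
\hat\phi_{1} = 0.3080

The Yule-Walker equations for an AR(p) process read, in matrix form,
  Gamma_p phi = r_p,   with   (Gamma_p)_{ij} = gamma(|i - j|),
                       (r_p)_i = gamma(i),   i,j = 1..p.
Substitute the sample gammas (Toeplitz matrix and right-hand side of size 1):
  Gamma_p = [[1.1048]]
  r_p     = [0.3403]
With p = 1 this is the single equation gamma(0) phi_1 = gamma(1):
  phi_hat_1 = gamma(1) / gamma(0) = 0.3403 / 1.1048 = 0.3080.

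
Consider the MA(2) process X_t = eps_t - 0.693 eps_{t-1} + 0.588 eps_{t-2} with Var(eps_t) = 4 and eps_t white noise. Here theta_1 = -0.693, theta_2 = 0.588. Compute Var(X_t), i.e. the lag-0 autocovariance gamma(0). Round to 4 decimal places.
\gamma(0) = 7.3040

For an MA(q) process X_t = eps_t + sum_i theta_i eps_{t-i} with
Var(eps_t) = sigma^2, the variance is
  gamma(0) = sigma^2 * (1 + sum_i theta_i^2).
  sum_i theta_i^2 = (-0.693)^2 + (0.588)^2 = 0.480249 + 0.345744 = 0.825993.
  gamma(0) = 4 * (1 + 0.825993) = 4 * 1.825993 = 7.303972, which rounds to 7.3040.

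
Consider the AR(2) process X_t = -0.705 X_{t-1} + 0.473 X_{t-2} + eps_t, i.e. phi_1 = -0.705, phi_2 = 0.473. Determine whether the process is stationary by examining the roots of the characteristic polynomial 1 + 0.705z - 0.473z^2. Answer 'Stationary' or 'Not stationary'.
\text{Not stationary}

The AR(p) characteristic polynomial is P(z) = 1 + 0.705z - 0.473z^2.
Stationarity requires all roots to lie outside the unit circle, i.e. |z| > 1 for every root.
Set 1 + (0.705) z + (-0.473) z^2 = 0, i.e. a z^2 + b z + c = 0 with a = -0.473, b = 0.705, c = 1.
Discriminant D = b^2 - 4ac = (0.705)^2 - 4*(-0.473)*1 = 0.497025 - (-1.892) = 2.389025.
D >= 0, so the roots are real: z = (-b +/- sqrt(D)) / (2a) = (-0.705 +/- 1.545647) / (-0.946).
  z_1 = (-0.705 + 1.545647) / (-0.946) = -0.8886,   |z_1| = 0.8886.
  z_2 = (-0.705 - 1.545647) / (-0.946) = 2.3791,   |z_2| = 2.3791.
Moduli of all roots: 0.8886, 2.3791.
All moduli strictly greater than 1? No.
Verdict: Not stationary.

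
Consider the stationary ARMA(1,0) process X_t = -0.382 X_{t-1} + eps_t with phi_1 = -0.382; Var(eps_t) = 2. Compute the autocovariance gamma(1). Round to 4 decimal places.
\gamma(1) = -0.8945

Multiply the model equation by X_{t-k} and take expectations. With theta_0 = psi_0 = 1 and psi_j the MA(infinity) weights, this gives
  gamma(k) - sum_i phi_i gamma(k-i) = c_k,
  c_k = sigma^2 * sum_{j=k..q} theta_j psi_{j-k}   (c_k = 0 for k > q),
using gamma(-m) = gamma(m).
Pure AR (q = 0): c_0 = sigma^2 = 2, c_k = 0 for k >= 1.
Equations for k = 0 and k = 1 (AR order 1):
  gamma(0) = phi_1 gamma(1) + c_0
  gamma(1) = phi_1 gamma(0) + c_1
Substituting the second into the first: gamma(0) (1 - phi_1^2) = c_0 + phi_1 c_1, so
  gamma(0) = c_0 / (1 - phi_1^2) = 2 / (1 - (-0.382)^2) = 2 / 0.854076 = 2.341712.
  gamma(1) = phi_1 gamma(0) = (-0.382)(2.341712) = -0.894534.
Therefore gamma(1) = -0.8945 (to 4 decimal places).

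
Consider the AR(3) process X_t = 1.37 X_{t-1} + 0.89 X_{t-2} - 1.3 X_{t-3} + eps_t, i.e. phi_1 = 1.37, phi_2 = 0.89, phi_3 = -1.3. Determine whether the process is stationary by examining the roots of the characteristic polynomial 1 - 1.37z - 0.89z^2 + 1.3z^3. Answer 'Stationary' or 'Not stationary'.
\text{Not stationary}

The AR(p) characteristic polynomial is P(z) = 1 - 1.37z - 0.89z^2 + 1.3z^3.
Stationarity requires all roots to lie outside the unit circle, i.e. |z| > 1 for every root.
Degree 3: look for a simple real root z0 first, then factor out (1 - z/z0) and solve the remaining quadratic.
Testing z0 = 0.8: P(0.8) = 1 + (-1.37)(0.8) + (-0.89)(0.8)^2 + (1.3)(0.8)^3
  = 1 + (-1.096) + (-0.5696) + (0.6656) = 0.  So z_0 = 0.8 is a root, |z_0| = 0.8.
Divide out the factor (1 - 1.25 z) = (1 - z/z0) (since 1/z0 = 1.25):
  P(z) = (1 - 1.25 z)(1 + (-0.12) z + (-1.04) z^2)
  [check: z-coef -0.12 - (1.25) = -1.37; z^2-coef -1.04 - (1.25)(-0.12) = -0.89; z^3-coef -(1.25)(-1.04) = 1.3.]
Remaining roots from the quadratic factor 1 + (-0.12) z + (-1.04) z^2:
  Set 1 + (-0.12) z + (-1.04) z^2 = 0, i.e. a z^2 + b z + c = 0 with a = -1.04, b = -0.12, c = 1.
  Discriminant D = b^2 - 4ac = (-0.12)^2 - 4*(-1.04)*1 = 0.0144 - (-4.16) = 4.1744.
  D >= 0, so the roots are real: z = (-b +/- sqrt(D)) / (2a) = (0.12 +/- 2.043135) / (-2.08).
    z_1 = (0.12 + 2.043135) / (-2.08) = -1.04,   |z_1| = 1.04.
    z_2 = (0.12 - 2.043135) / (-2.08) = 0.9246,   |z_2| = 0.9246.
Moduli of all roots: 0.8000, 1.0400, 0.9246.
All moduli strictly greater than 1? No.
Verdict: Not stationary.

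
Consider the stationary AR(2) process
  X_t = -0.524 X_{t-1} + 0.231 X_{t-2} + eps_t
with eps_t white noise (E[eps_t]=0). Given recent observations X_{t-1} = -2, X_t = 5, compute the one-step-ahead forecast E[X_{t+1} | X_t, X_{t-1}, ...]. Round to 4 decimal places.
E[X_{t+1} \mid \mathcal F_t] = -3.0820

For an AR(p) model X_t = c + sum_i phi_i X_{t-i} + eps_t, the
one-step-ahead conditional mean is
  E[X_{t+1} | X_t, ...] = c + sum_i phi_i X_{t+1-i}.
Substitute known values:
  E[X_{t+1} | ...] = (-0.524) * (5) + (0.231) * (-2)
                   = -3.0820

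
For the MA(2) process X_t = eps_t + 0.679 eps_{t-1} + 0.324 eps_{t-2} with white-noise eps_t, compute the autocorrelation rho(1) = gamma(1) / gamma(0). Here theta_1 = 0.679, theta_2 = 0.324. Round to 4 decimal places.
\rho(1) = 0.5741

For an MA(q) process with theta_0 = 1, the autocovariance is
  gamma(k) = sigma^2 * sum_{i=0..q-k} theta_i * theta_{i+k},
and rho(k) = gamma(k) / gamma(0). Sigma^2 cancels.
  numerator   = (1)*(0.679) + (0.679)*(0.324) = 0.898996.
  denominator = (1)^2 + (0.679)^2 + (0.324)^2 = 1.566017.
  rho(1) = 0.898996 / 1.566017 = 0.5741.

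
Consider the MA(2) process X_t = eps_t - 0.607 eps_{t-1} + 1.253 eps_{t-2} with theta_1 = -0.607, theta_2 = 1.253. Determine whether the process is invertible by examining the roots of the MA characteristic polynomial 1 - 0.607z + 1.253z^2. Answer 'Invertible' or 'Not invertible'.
\text{Not invertible}

The MA(q) characteristic polynomial is P(z) = 1 - 0.607z + 1.253z^2.
Invertibility requires all roots to lie outside the unit circle, i.e. |z| > 1 for every root.
Set 1 + (-0.607) z + (1.253) z^2 = 0, i.e. a z^2 + b z + c = 0 with a = 1.253, b = -0.607, c = 1.
Discriminant D = b^2 - 4ac = (-0.607)^2 - 4*(1.253)*1 = 0.368449 - (5.012) = -4.643551.
D < 0, so the roots are the complex-conjugate pair z = (-b +/- i sqrt(-D)) / (2a) = 0.2422 +/- 0.8599i.
For a conjugate pair |z|^2 = z * conj(z) = (product of roots) = c/a = 1/(1.253) = 0.798085, so |z| = sqrt(0.798085) = 0.8934 for both roots.
Moduli of all roots: 0.8934, 0.8934.
All moduli strictly greater than 1? No.
Verdict: Not invertible.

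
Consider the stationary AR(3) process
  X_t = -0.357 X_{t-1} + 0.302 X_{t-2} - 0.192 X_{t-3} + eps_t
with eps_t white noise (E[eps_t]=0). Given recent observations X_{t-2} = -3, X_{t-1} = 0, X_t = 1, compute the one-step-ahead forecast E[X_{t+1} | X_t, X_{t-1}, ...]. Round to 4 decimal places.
E[X_{t+1} \mid \mathcal F_t] = 0.2190

For an AR(p) model X_t = c + sum_i phi_i X_{t-i} + eps_t, the
one-step-ahead conditional mean is
  E[X_{t+1} | X_t, ...] = c + sum_i phi_i X_{t+1-i}.
Substitute known values:
  E[X_{t+1} | ...] = (-0.357) * (1) + (0.302) * (0) + (-0.192) * (-3)
                   = 0.2190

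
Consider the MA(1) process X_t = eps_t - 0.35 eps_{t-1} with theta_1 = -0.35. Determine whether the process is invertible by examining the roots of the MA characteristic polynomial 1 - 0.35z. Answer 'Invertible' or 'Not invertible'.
\text{Invertible}

The MA(q) characteristic polynomial is P(z) = 1 - 0.35z.
Invertibility requires all roots to lie outside the unit circle, i.e. |z| > 1 for every root.
This is linear in z: 1 + (-0.35) z = 0  =>  z = -1/(-0.35) = 2.857143,  |z| = 2.857143.
Moduli of all roots: 2.8571.
All moduli strictly greater than 1? Yes.
Verdict: Invertible.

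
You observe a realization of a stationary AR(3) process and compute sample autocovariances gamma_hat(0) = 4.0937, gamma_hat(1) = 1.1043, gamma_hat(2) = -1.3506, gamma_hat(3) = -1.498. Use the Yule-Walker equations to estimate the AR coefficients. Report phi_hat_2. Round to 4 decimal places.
\hat\phi_{2} = -0.3720

The Yule-Walker equations for an AR(p) process read, in matrix form,
  Gamma_p phi = r_p,   with   (Gamma_p)_{ij} = gamma(|i - j|),
                       (r_p)_i = gamma(i),   i,j = 1..p.
Substitute the sample gammas (Toeplitz matrix and right-hand side of size 3):
  Gamma_p = [[4.0937, 1.1043, -1.3506], [1.1043, 4.0937, 1.1043], [-1.3506, 1.1043, 4.0937]]
  r_p     = [1.1043, -1.3506, -1.498]
Written out (R1..R3):
  (R1) 4.0937 phi_1 + 1.1043 phi_2 - 1.3506 phi_3 = 1.1043
  (R2) 1.1043 phi_1 + 4.0937 phi_2 + 1.1043 phi_3 = -1.3506
  (R3) -1.3506 phi_1 + 1.1043 phi_2 + 4.0937 phi_3 = -1.498
Gaussian elimination:
  R2 <- R2 - (1.1043/4.0937) R1 = R2 - (0.269756) R1:  3.795808 phi_2 + 1.468632 phi_3 = -1.648492
  R3 <- R3 - (-1.3506/4.0937) R1 = R3 - (-0.329922) R1:  1.468632 phi_2 + 3.648108 phi_3 = -1.133668
  R3 <- R3 - (1.468632/3.795808) R2 = R3 - (0.386909) R2:  3.079881 phi_3 = -0.495851
Back-substitution:
  phi_hat_3 = -0.495851 / 3.079881 = -0.160997
  phi_hat_2 = (-1.648492 - (1.468632)(-0.160997)) / 3.795808 = -0.372001
  phi_hat_1 = (1.1043 - (1.1043)(-0.372001) - (-1.3506)(-0.160997)) / 4.0937 = 0.316989
So phi_hat = [0.3170, -0.3720, -0.1610].
Therefore phi_hat_2 = -0.3720.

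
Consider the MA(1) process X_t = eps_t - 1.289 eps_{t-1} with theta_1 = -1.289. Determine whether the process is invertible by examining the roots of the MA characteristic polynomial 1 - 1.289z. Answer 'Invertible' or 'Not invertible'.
\text{Not invertible}

The MA(q) characteristic polynomial is P(z) = 1 - 1.289z.
Invertibility requires all roots to lie outside the unit circle, i.e. |z| > 1 for every root.
This is linear in z: 1 + (-1.289) z = 0  =>  z = -1/(-1.289) = 0.775795,  |z| = 0.775795.
Moduli of all roots: 0.7758.
All moduli strictly greater than 1? No.
Verdict: Not invertible.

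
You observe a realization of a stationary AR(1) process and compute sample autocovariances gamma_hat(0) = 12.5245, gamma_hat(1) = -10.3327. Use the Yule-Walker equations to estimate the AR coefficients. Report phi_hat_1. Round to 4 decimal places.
\hat\phi_{1} = -0.8250

The Yule-Walker equations for an AR(p) process read, in matrix form,
  Gamma_p phi = r_p,   with   (Gamma_p)_{ij} = gamma(|i - j|),
                       (r_p)_i = gamma(i),   i,j = 1..p.
Substitute the sample gammas (Toeplitz matrix and right-hand side of size 1):
  Gamma_p = [[12.5245]]
  r_p     = [-10.3327]
With p = 1 this is the single equation gamma(0) phi_1 = gamma(1):
  phi_hat_1 = gamma(1) / gamma(0) = -10.3327 / 12.5245 = -0.8250.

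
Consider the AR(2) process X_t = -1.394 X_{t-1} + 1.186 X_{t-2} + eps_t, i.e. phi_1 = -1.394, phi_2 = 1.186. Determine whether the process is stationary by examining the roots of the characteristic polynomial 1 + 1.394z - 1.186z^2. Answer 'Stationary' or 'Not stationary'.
\text{Not stationary}

The AR(p) characteristic polynomial is P(z) = 1 + 1.394z - 1.186z^2.
Stationarity requires all roots to lie outside the unit circle, i.e. |z| > 1 for every root.
Set 1 + (1.394) z + (-1.186) z^2 = 0, i.e. a z^2 + b z + c = 0 with a = -1.186, b = 1.394, c = 1.
Discriminant D = b^2 - 4ac = (1.394)^2 - 4*(-1.186)*1 = 1.943236 - (-4.744) = 6.687236.
D >= 0, so the roots are real: z = (-b +/- sqrt(D)) / (2a) = (-1.394 +/- 2.585969) / (-2.372).
  z_1 = (-1.394 + 2.585969) / (-2.372) = -0.5025,   |z_1| = 0.5025.
  z_2 = (-1.394 - 2.585969) / (-2.372) = 1.6779,   |z_2| = 1.6779.
Moduli of all roots: 0.5025, 1.6779.
All moduli strictly greater than 1? No.
Verdict: Not stationary.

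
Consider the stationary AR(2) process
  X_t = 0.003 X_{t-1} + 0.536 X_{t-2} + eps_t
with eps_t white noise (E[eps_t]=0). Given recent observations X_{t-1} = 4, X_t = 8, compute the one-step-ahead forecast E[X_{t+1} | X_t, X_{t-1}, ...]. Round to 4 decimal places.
E[X_{t+1} \mid \mathcal F_t] = 2.1680

For an AR(p) model X_t = c + sum_i phi_i X_{t-i} + eps_t, the
one-step-ahead conditional mean is
  E[X_{t+1} | X_t, ...] = c + sum_i phi_i X_{t+1-i}.
Substitute known values:
  E[X_{t+1} | ...] = (0.003) * (8) + (0.536) * (4)
                   = 2.1680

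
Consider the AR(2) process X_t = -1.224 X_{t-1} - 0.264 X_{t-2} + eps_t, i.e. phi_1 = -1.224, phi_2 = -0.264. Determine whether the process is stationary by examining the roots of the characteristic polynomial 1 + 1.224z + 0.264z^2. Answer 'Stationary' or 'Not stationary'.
\text{Stationary}

The AR(p) characteristic polynomial is P(z) = 1 + 1.224z + 0.264z^2.
Stationarity requires all roots to lie outside the unit circle, i.e. |z| > 1 for every root.
Set 1 + (1.224) z + (0.264) z^2 = 0, i.e. a z^2 + b z + c = 0 with a = 0.264, b = 1.224, c = 1.
Discriminant D = b^2 - 4ac = (1.224)^2 - 4*(0.264)*1 = 1.498176 - (1.056) = 0.442176.
D >= 0, so the roots are real: z = (-b +/- sqrt(D)) / (2a) = (-1.224 +/- 0.664963) / (0.528).
  z_1 = (-1.224 + 0.664963) / (0.528) = -1.0588,   |z_1| = 1.0588.
  z_2 = (-1.224 - 0.664963) / (0.528) = -3.5776,   |z_2| = 3.5776.
Moduli of all roots: 1.0588, 3.5776.
All moduli strictly greater than 1? Yes.
Verdict: Stationary.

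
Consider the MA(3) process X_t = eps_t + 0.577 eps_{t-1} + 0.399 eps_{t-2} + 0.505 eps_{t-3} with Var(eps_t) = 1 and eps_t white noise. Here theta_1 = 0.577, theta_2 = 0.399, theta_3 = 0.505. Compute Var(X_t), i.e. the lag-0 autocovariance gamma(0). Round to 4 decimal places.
\gamma(0) = 1.7472

For an MA(q) process X_t = eps_t + sum_i theta_i eps_{t-i} with
Var(eps_t) = sigma^2, the variance is
  gamma(0) = sigma^2 * (1 + sum_i theta_i^2).
  sum_i theta_i^2 = (0.577)^2 + (0.399)^2 + (0.505)^2 = 0.332929 + 0.159201 + 0.255025 = 0.747155.
  gamma(0) = 1 * (1 + 0.747155) = 1 * 1.747155 = 1.747155, which rounds to 1.7472.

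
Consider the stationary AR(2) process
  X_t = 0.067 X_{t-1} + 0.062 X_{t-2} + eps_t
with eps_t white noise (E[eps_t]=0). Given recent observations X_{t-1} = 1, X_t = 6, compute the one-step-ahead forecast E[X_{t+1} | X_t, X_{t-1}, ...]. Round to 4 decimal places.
E[X_{t+1} \mid \mathcal F_t] = 0.4640

For an AR(p) model X_t = c + sum_i phi_i X_{t-i} + eps_t, the
one-step-ahead conditional mean is
  E[X_{t+1} | X_t, ...] = c + sum_i phi_i X_{t+1-i}.
Substitute known values:
  E[X_{t+1} | ...] = (0.067) * (6) + (0.062) * (1)
                   = 0.4640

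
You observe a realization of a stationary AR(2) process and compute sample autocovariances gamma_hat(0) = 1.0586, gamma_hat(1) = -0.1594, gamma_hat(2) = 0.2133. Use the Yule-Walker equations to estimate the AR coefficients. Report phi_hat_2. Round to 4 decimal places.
\hat\phi_{2} = 0.1830

The Yule-Walker equations for an AR(p) process read, in matrix form,
  Gamma_p phi = r_p,   with   (Gamma_p)_{ij} = gamma(|i - j|),
                       (r_p)_i = gamma(i),   i,j = 1..p.
Substitute the sample gammas (Toeplitz matrix and right-hand side of size 2):
  Gamma_p = [[1.0586, -0.1594], [-0.1594, 1.0586]]
  r_p     = [-0.1594, 0.2133]
Written out:
  1.0586 phi_1 - 0.1594 phi_2 = -0.1594
  -0.1594 phi_1 + 1.0586 phi_2 = 0.2133
Solve by Cramer's rule:
  det = gamma(0)^2 - gamma(1)^2 = (1.0586)^2 - (-0.1594)^2 = 1.12063396 - 0.02540836 = 1.0952256
  phi_hat_1 = [gamma(1) gamma(0) - gamma(1) gamma(2)] / det = [(-0.1594)(1.0586) - (-0.1594)(0.2133)] / 1.0952256 = -0.13474082 / 1.0952256 = -0.123
  phi_hat_2 = [gamma(0) gamma(2) - gamma(1)^2] / det = [(1.0586)(0.2133) - (-0.1594)^2] / 1.0952256 = 0.20039102 / 1.0952256 = 0.183
So phi_hat = [-0.1230, 0.1830].
Therefore phi_hat_2 = 0.1830.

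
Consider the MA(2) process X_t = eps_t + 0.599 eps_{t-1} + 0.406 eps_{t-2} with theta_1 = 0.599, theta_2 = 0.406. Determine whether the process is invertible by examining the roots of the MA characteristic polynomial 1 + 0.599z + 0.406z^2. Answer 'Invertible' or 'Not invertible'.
\text{Invertible}

The MA(q) characteristic polynomial is P(z) = 1 + 0.599z + 0.406z^2.
Invertibility requires all roots to lie outside the unit circle, i.e. |z| > 1 for every root.
Set 1 + (0.599) z + (0.406) z^2 = 0, i.e. a z^2 + b z + c = 0 with a = 0.406, b = 0.599, c = 1.
Discriminant D = b^2 - 4ac = (0.599)^2 - 4*(0.406)*1 = 0.358801 - (1.624) = -1.265199.
D < 0, so the roots are the complex-conjugate pair z = (-b +/- i sqrt(-D)) / (2a) = -0.7377 +/- 1.3852i.
For a conjugate pair |z|^2 = z * conj(z) = (product of roots) = c/a = 1/(0.406) = 2.463054, so |z| = sqrt(2.463054) = 1.5694 for both roots.
Moduli of all roots: 1.5694, 1.5694.
All moduli strictly greater than 1? Yes.
Verdict: Invertible.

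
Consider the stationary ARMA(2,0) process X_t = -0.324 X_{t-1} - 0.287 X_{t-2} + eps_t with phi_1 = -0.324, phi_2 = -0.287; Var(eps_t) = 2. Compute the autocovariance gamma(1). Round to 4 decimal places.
\gamma(1) = -0.5858

Multiply the model equation by X_{t-k} and take expectations. With theta_0 = psi_0 = 1 and psi_j the MA(infinity) weights, this gives
  gamma(k) - sum_i phi_i gamma(k-i) = c_k,
  c_k = sigma^2 * sum_{j=k..q} theta_j psi_{j-k}   (c_k = 0 for k > q),
using gamma(-m) = gamma(m).
Pure AR (q = 0): c_0 = sigma^2 = 2, c_k = 0 for k >= 1.
Equations for k = 0, 1, 2 (AR order 2, c_2 = 0):
  (E0) gamma(0) = phi_1 gamma(1) + phi_2 gamma(2) + c_0
  (E1) gamma(1) = phi_1 gamma(0) + phi_2 gamma(1) + c_1
  (E2) gamma(2) = phi_1 gamma(1) + phi_2 gamma(0)
From (E1): gamma(1) = A gamma(0) + B with
  A = phi_1 / (1 - phi_2) = -0.324 / 1.287 = -0.251748,   B = c_1 / (1 - phi_2) = 0 / 1.287 = 0.
Insert (E2) into (E0): gamma(0) (1 - phi_2^2) = phi_1 (1 + phi_2) gamma(1) + c_0.
  phi_1 (1 + phi_2) = (-0.324)(0.713) = -0.231012,   1 - phi_2^2 = 0.917631.
Replace gamma(1) by A gamma(0) + B and collect gamma(0):
  gamma(0) [0.917631 - (-0.231012)(-0.251748)] = c_0 = 2
  gamma(0) * 0.859474 = 2
  gamma(0) = 2 / 0.859474 = 2.327004.
  gamma(1) = A gamma(0) = (-0.251748)(2.327004) = -0.585819.
Therefore gamma(1) = -0.5858 (to 4 decimal places).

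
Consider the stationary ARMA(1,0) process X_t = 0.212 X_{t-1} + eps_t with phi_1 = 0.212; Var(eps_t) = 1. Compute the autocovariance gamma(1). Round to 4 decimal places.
\gamma(1) = 0.2220

Multiply the model equation by X_{t-k} and take expectations. With theta_0 = psi_0 = 1 and psi_j the MA(infinity) weights, this gives
  gamma(k) - sum_i phi_i gamma(k-i) = c_k,
  c_k = sigma^2 * sum_{j=k..q} theta_j psi_{j-k}   (c_k = 0 for k > q),
using gamma(-m) = gamma(m).
Pure AR (q = 0): c_0 = sigma^2 = 1, c_k = 0 for k >= 1.
Equations for k = 0 and k = 1 (AR order 1):
  gamma(0) = phi_1 gamma(1) + c_0
  gamma(1) = phi_1 gamma(0) + c_1
Substituting the second into the first: gamma(0) (1 - phi_1^2) = c_0 + phi_1 c_1, so
  gamma(0) = c_0 / (1 - phi_1^2) = 1 / (1 - (0.212)^2) = 1 / 0.955056 = 1.047059.
  gamma(1) = phi_1 gamma(0) = (0.212)(1.047059) = 0.221977.
Therefore gamma(1) = 0.2220 (to 4 decimal places).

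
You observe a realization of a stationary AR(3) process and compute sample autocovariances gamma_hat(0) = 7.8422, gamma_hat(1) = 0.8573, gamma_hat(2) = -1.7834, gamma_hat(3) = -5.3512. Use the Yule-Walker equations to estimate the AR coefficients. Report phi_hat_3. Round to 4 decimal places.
\hat\phi_{3} = -0.6720

The Yule-Walker equations for an AR(p) process read, in matrix form,
  Gamma_p phi = r_p,   with   (Gamma_p)_{ij} = gamma(|i - j|),
                       (r_p)_i = gamma(i),   i,j = 1..p.
Substitute the sample gammas (Toeplitz matrix and right-hand side of size 3):
  Gamma_p = [[7.8422, 0.8573, -1.7834], [0.8573, 7.8422, 0.8573], [-1.7834, 0.8573, 7.8422]]
  r_p     = [0.8573, -1.7834, -5.3512]
Written out (R1..R3):
  (R1) 7.8422 phi_1 + 0.8573 phi_2 - 1.7834 phi_3 = 0.8573
  (R2) 0.8573 phi_1 + 7.8422 phi_2 + 0.8573 phi_3 = -1.7834
  (R3) -1.7834 phi_1 + 0.8573 phi_2 + 7.8422 phi_3 = -5.3512
Gaussian elimination:
  R2 <- R2 - (0.8573/7.8422) R1 = R2 - (0.109319) R1:  7.748481 phi_2 + 1.052259 phi_3 = -1.877119
  R3 <- R3 - (-1.7834/7.8422) R1 = R3 - (-0.227411) R1:  1.052259 phi_2 + 7.436636 phi_3 = -5.156241
  R3 <- R3 - (1.052259/7.748481) R2 = R3 - (0.135802) R2:  7.293737 phi_3 = -4.901324
Back-substitution:
  phi_hat_3 = -4.901324 / 7.293737 = -0.671991
  phi_hat_2 = (-1.877119 - (1.052259)(-0.671991)) / 7.748481 = -0.150999
  phi_hat_1 = (0.8573 - (0.8573)(-0.150999) - (-1.7834)(-0.671991)) / 7.8422 = -0.026992
So phi_hat = [-0.0270, -0.1510, -0.6720].
Therefore phi_hat_3 = -0.6720.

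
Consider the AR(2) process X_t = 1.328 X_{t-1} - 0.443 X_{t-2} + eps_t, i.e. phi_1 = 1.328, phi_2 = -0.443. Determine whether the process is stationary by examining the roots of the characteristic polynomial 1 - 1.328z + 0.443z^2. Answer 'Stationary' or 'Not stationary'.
\text{Stationary}

The AR(p) characteristic polynomial is P(z) = 1 - 1.328z + 0.443z^2.
Stationarity requires all roots to lie outside the unit circle, i.e. |z| > 1 for every root.
Set 1 + (-1.328) z + (0.443) z^2 = 0, i.e. a z^2 + b z + c = 0 with a = 0.443, b = -1.328, c = 1.
Discriminant D = b^2 - 4ac = (-1.328)^2 - 4*(0.443)*1 = 1.763584 - (1.772) = -0.008416.
D < 0, so the roots are the complex-conjugate pair z = (-b +/- i sqrt(-D)) / (2a) = 1.4989 +/- 0.1035i.
For a conjugate pair |z|^2 = z * conj(z) = (product of roots) = c/a = 1/(0.443) = 2.257336, so |z| = sqrt(2.257336) = 1.5024 for both roots.
Moduli of all roots: 1.5024, 1.5024.
All moduli strictly greater than 1? Yes.
Verdict: Stationary.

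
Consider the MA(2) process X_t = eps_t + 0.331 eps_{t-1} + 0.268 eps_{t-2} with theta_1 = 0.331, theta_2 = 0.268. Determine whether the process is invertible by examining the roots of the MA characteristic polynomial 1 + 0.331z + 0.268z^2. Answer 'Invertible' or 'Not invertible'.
\text{Invertible}

The MA(q) characteristic polynomial is P(z) = 1 + 0.331z + 0.268z^2.
Invertibility requires all roots to lie outside the unit circle, i.e. |z| > 1 for every root.
Set 1 + (0.331) z + (0.268) z^2 = 0, i.e. a z^2 + b z + c = 0 with a = 0.268, b = 0.331, c = 1.
Discriminant D = b^2 - 4ac = (0.331)^2 - 4*(0.268)*1 = 0.109561 - (1.072) = -0.962439.
D < 0, so the roots are the complex-conjugate pair z = (-b +/- i sqrt(-D)) / (2a) = -0.6175 +/- 1.8303i.
For a conjugate pair |z|^2 = z * conj(z) = (product of roots) = c/a = 1/(0.268) = 3.731343, so |z| = sqrt(3.731343) = 1.9317 for both roots.
Moduli of all roots: 1.9317, 1.9317.
All moduli strictly greater than 1? Yes.
Verdict: Invertible.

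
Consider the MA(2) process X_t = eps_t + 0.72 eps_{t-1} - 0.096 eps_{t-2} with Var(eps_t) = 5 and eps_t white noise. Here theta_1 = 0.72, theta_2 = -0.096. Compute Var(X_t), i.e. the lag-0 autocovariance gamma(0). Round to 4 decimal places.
\gamma(0) = 7.6381

For an MA(q) process X_t = eps_t + sum_i theta_i eps_{t-i} with
Var(eps_t) = sigma^2, the variance is
  gamma(0) = sigma^2 * (1 + sum_i theta_i^2).
  sum_i theta_i^2 = (0.72)^2 + (-0.096)^2 = 0.5184 + 0.009216 = 0.527616.
  gamma(0) = 5 * (1 + 0.527616) = 5 * 1.527616 = 7.63808, which rounds to 7.6381.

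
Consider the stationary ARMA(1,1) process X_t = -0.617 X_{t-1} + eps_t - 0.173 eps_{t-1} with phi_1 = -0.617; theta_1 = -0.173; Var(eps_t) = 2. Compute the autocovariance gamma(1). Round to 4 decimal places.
\gamma(1) = -2.8235

Multiply the model equation by X_{t-k} and take expectations. With theta_0 = psi_0 = 1 and psi_j the MA(infinity) weights, this gives
  gamma(k) - sum_i phi_i gamma(k-i) = c_k,
  c_k = sigma^2 * sum_{j=k..q} theta_j psi_{j-k}   (c_k = 0 for k > q),
using gamma(-m) = gamma(m).
psi-weights needed (psi_j = theta_j + sum_i phi_i psi_{j-i}):
  psi_1 = theta_1 + phi_1 = -0.173 + (-0.617) = -0.79
Right-hand sides:
  c_0 = sigma^2 (1 + theta_1 psi_1) = 2 * (1 + (-0.173)(-0.79)) = 2 * 1.13667 = 2.27334
  c_1 = sigma^2 theta_1 = 2 * (-0.173) = -0.346
  c_2 = 0
Equations for k = 0 and k = 1 (AR order 1):
  gamma(0) = phi_1 gamma(1) + c_0
  gamma(1) = phi_1 gamma(0) + c_1
Substituting the second into the first: gamma(0) (1 - phi_1^2) = c_0 + phi_1 c_1, so
  gamma(0) = (c_0 + phi_1 c_1) / (1 - phi_1^2) = (2.27334 + (-0.617)(-0.346)) / (1 - (-0.617)^2) = 2.486822 / 0.619311 = 4.015466.
  gamma(1) = phi_1 gamma(0) + c_1 = (-0.617)(4.015466) + (-0.346) = -2.823542.
Therefore gamma(1) = -2.8235 (to 4 decimal places).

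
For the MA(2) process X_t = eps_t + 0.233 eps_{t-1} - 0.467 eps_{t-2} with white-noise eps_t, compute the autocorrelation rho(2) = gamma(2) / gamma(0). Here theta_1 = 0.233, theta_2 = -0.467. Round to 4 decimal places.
\rho(2) = -0.3670

For an MA(q) process with theta_0 = 1, the autocovariance is
  gamma(k) = sigma^2 * sum_{i=0..q-k} theta_i * theta_{i+k},
and rho(k) = gamma(k) / gamma(0). Sigma^2 cancels.
  numerator   = (1)*(-0.467) = -0.467.
  denominator = (1)^2 + (0.233)^2 + (-0.467)^2 = 1.272378.
  rho(2) = -0.467 / 1.272378 = -0.3670.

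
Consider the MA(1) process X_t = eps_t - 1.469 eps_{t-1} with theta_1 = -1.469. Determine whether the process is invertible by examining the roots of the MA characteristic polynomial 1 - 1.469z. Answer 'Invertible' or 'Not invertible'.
\text{Not invertible}

The MA(q) characteristic polynomial is P(z) = 1 - 1.469z.
Invertibility requires all roots to lie outside the unit circle, i.e. |z| > 1 for every root.
This is linear in z: 1 + (-1.469) z = 0  =>  z = -1/(-1.469) = 0.680735,  |z| = 0.680735.
Moduli of all roots: 0.6807.
All moduli strictly greater than 1? No.
Verdict: Not invertible.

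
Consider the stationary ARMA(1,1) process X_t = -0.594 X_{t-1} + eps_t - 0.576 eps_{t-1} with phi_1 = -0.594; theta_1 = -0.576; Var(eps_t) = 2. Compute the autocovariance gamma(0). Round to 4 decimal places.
\gamma(0) = 6.2305

Multiply the model equation by X_{t-k} and take expectations. With theta_0 = psi_0 = 1 and psi_j the MA(infinity) weights, this gives
  gamma(k) - sum_i phi_i gamma(k-i) = c_k,
  c_k = sigma^2 * sum_{j=k..q} theta_j psi_{j-k}   (c_k = 0 for k > q),
using gamma(-m) = gamma(m).
psi-weights needed (psi_j = theta_j + sum_i phi_i psi_{j-i}):
  psi_1 = theta_1 + phi_1 = -0.576 + (-0.594) = -1.17
Right-hand sides:
  c_0 = sigma^2 (1 + theta_1 psi_1) = 2 * (1 + (-0.576)(-1.17)) = 2 * 1.67392 = 3.34784
  c_1 = sigma^2 theta_1 = 2 * (-0.576) = -1.152
  c_2 = 0
Equations for k = 0 and k = 1 (AR order 1):
  gamma(0) = phi_1 gamma(1) + c_0
  gamma(1) = phi_1 gamma(0) + c_1
Substituting the second into the first: gamma(0) (1 - phi_1^2) = c_0 + phi_1 c_1, so
  gamma(0) = (c_0 + phi_1 c_1) / (1 - phi_1^2) = (3.34784 + (-0.594)(-1.152)) / (1 - (-0.594)^2) = 4.032128 / 0.647164 = 6.230458.
Therefore gamma(0) = 6.2305 (to 4 decimal places).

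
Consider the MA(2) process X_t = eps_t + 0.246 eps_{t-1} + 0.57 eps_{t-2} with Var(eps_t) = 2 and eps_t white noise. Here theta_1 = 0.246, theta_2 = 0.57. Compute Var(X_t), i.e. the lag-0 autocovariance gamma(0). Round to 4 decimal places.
\gamma(0) = 2.7708

For an MA(q) process X_t = eps_t + sum_i theta_i eps_{t-i} with
Var(eps_t) = sigma^2, the variance is
  gamma(0) = sigma^2 * (1 + sum_i theta_i^2).
  sum_i theta_i^2 = (0.246)^2 + (0.57)^2 = 0.060516 + 0.3249 = 0.385416.
  gamma(0) = 2 * (1 + 0.385416) = 2 * 1.385416 = 2.770832, which rounds to 2.7708.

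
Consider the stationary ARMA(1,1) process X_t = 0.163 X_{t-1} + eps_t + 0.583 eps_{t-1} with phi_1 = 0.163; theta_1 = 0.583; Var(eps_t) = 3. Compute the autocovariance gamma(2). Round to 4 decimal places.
\gamma(2) = 0.4104

Multiply the model equation by X_{t-k} and take expectations. With theta_0 = psi_0 = 1 and psi_j the MA(infinity) weights, this gives
  gamma(k) - sum_i phi_i gamma(k-i) = c_k,
  c_k = sigma^2 * sum_{j=k..q} theta_j psi_{j-k}   (c_k = 0 for k > q),
using gamma(-m) = gamma(m).
psi-weights needed (psi_j = theta_j + sum_i phi_i psi_{j-i}):
  psi_1 = theta_1 + phi_1 = 0.583 + (0.163) = 0.746
Right-hand sides:
  c_0 = sigma^2 (1 + theta_1 psi_1) = 3 * (1 + (0.583)(0.746)) = 3 * 1.434918 = 4.304754
  c_1 = sigma^2 theta_1 = 3 * (0.583) = 1.749
  c_2 = 0
Equations for k = 0 and k = 1 (AR order 1):
  gamma(0) = phi_1 gamma(1) + c_0
  gamma(1) = phi_1 gamma(0) + c_1
Substituting the second into the first: gamma(0) (1 - phi_1^2) = c_0 + phi_1 c_1, so
  gamma(0) = (c_0 + phi_1 c_1) / (1 - phi_1^2) = (4.304754 + (0.163)(1.749)) / (1 - (0.163)^2) = 4.589841 / 0.973431 = 4.715117.
  gamma(1) = phi_1 gamma(0) + c_1 = (0.163)(4.715117) + (1.749) = 2.517564.
For k = 2 (> q): gamma(2) = phi_1 gamma(1) = (0.163)(2.517564) = 0.410363.
Therefore gamma(2) = 0.4104 (to 4 decimal places).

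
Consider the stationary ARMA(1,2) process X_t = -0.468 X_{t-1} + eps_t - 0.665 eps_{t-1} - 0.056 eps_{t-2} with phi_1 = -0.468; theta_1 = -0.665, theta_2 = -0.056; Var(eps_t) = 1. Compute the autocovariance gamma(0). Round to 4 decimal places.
\gamma(0) = 2.5717

Multiply the model equation by X_{t-k} and take expectations. With theta_0 = psi_0 = 1 and psi_j the MA(infinity) weights, this gives
  gamma(k) - sum_i phi_i gamma(k-i) = c_k,
  c_k = sigma^2 * sum_{j=k..q} theta_j psi_{j-k}   (c_k = 0 for k > q),
using gamma(-m) = gamma(m).
psi-weights needed (psi_j = theta_j + sum_i phi_i psi_{j-i}):
  psi_1 = theta_1 + phi_1 = -0.665 + (-0.468) = -1.133
  psi_2 = theta_2 + phi_1 psi_1 = -0.056 + (-0.468)(-1.133) = 0.474244
Right-hand sides:
  c_0 = sigma^2 (1 + theta_1 psi_1 + theta_2 psi_2) = 1 * (1 + (-0.665)(-1.133) + (-0.056)(0.474244)) = 1 * 1.726887 = 1.726887
  c_1 = sigma^2 (theta_1 + theta_2 psi_1) = 1 * (-0.665 + (-0.056)(-1.133)) = -0.601552
  c_2 = sigma^2 theta_2 = 1 * (-0.056) = -0.056
Equations for k = 0 and k = 1 (AR order 1):
  gamma(0) = phi_1 gamma(1) + c_0
  gamma(1) = phi_1 gamma(0) + c_1
Substituting the second into the first: gamma(0) (1 - phi_1^2) = c_0 + phi_1 c_1, so
  gamma(0) = (c_0 + phi_1 c_1) / (1 - phi_1^2) = (1.726887 + (-0.468)(-0.601552)) / (1 - (-0.468)^2) = 2.008414 / 0.780976 = 2.571671.
Therefore gamma(0) = 2.5717 (to 4 decimal places).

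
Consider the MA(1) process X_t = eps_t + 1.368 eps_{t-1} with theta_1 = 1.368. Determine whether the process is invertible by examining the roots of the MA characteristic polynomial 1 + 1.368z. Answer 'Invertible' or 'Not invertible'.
\text{Not invertible}

The MA(q) characteristic polynomial is P(z) = 1 + 1.368z.
Invertibility requires all roots to lie outside the unit circle, i.e. |z| > 1 for every root.
This is linear in z: 1 + (1.368) z = 0  =>  z = -1/(1.368) = -0.730994,  |z| = 0.730994.
Moduli of all roots: 0.7310.
All moduli strictly greater than 1? No.
Verdict: Not invertible.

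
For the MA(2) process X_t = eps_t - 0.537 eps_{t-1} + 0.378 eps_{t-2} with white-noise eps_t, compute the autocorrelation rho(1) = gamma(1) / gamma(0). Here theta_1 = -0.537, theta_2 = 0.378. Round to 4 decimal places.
\rho(1) = -0.5170

For an MA(q) process with theta_0 = 1, the autocovariance is
  gamma(k) = sigma^2 * sum_{i=0..q-k} theta_i * theta_{i+k},
and rho(k) = gamma(k) / gamma(0). Sigma^2 cancels.
  numerator   = (1)*(-0.537) + (-0.537)*(0.378) = -0.739986.
  denominator = (1)^2 + (-0.537)^2 + (0.378)^2 = 1.431253.
  rho(1) = -0.739986 / 1.431253 = -0.5170.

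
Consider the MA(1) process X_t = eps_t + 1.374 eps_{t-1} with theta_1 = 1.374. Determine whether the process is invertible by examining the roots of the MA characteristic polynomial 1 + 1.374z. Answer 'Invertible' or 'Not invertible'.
\text{Not invertible}

The MA(q) characteristic polynomial is P(z) = 1 + 1.374z.
Invertibility requires all roots to lie outside the unit circle, i.e. |z| > 1 for every root.
This is linear in z: 1 + (1.374) z = 0  =>  z = -1/(1.374) = -0.727802,  |z| = 0.727802.
Moduli of all roots: 0.7278.
All moduli strictly greater than 1? No.
Verdict: Not invertible.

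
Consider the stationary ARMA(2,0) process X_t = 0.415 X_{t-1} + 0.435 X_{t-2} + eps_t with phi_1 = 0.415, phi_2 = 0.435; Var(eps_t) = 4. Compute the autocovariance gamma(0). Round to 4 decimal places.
\gamma(0) = 10.7137

Multiply the model equation by X_{t-k} and take expectations. With theta_0 = psi_0 = 1 and psi_j the MA(infinity) weights, this gives
  gamma(k) - sum_i phi_i gamma(k-i) = c_k,
  c_k = sigma^2 * sum_{j=k..q} theta_j psi_{j-k}   (c_k = 0 for k > q),
using gamma(-m) = gamma(m).
Pure AR (q = 0): c_0 = sigma^2 = 4, c_k = 0 for k >= 1.
Equations for k = 0, 1, 2 (AR order 2, c_2 = 0):
  (E0) gamma(0) = phi_1 gamma(1) + phi_2 gamma(2) + c_0
  (E1) gamma(1) = phi_1 gamma(0) + phi_2 gamma(1) + c_1
  (E2) gamma(2) = phi_1 gamma(1) + phi_2 gamma(0)
From (E1): gamma(1) = A gamma(0) + B with
  A = phi_1 / (1 - phi_2) = 0.415 / 0.565 = 0.734513,   B = c_1 / (1 - phi_2) = 0 / 0.565 = 0.
Insert (E2) into (E0): gamma(0) (1 - phi_2^2) = phi_1 (1 + phi_2) gamma(1) + c_0.
  phi_1 (1 + phi_2) = (0.415)(1.435) = 0.595525,   1 - phi_2^2 = 0.810775.
Replace gamma(1) by A gamma(0) + B and collect gamma(0):
  gamma(0) [0.810775 - (0.595525)(0.734513)] = c_0 = 4
  gamma(0) * 0.373354 = 4
  gamma(0) = 4 / 0.373354 = 10.713693.
Therefore gamma(0) = 10.7137 (to 4 decimal places).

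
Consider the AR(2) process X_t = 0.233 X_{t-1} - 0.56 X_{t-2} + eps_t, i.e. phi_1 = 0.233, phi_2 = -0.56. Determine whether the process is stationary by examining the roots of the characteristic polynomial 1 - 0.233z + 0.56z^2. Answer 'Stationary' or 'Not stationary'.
\text{Stationary}

The AR(p) characteristic polynomial is P(z) = 1 - 0.233z + 0.56z^2.
Stationarity requires all roots to lie outside the unit circle, i.e. |z| > 1 for every root.
Set 1 + (-0.233) z + (0.56) z^2 = 0, i.e. a z^2 + b z + c = 0 with a = 0.56, b = -0.233, c = 1.
Discriminant D = b^2 - 4ac = (-0.233)^2 - 4*(0.56)*1 = 0.054289 - (2.24) = -2.185711.
D < 0, so the roots are the complex-conjugate pair z = (-b +/- i sqrt(-D)) / (2a) = 0.208 +/- 1.32i.
For a conjugate pair |z|^2 = z * conj(z) = (product of roots) = c/a = 1/(0.56) = 1.785714, so |z| = sqrt(1.785714) = 1.3363 for both roots.
Moduli of all roots: 1.3363, 1.3363.
All moduli strictly greater than 1? Yes.
Verdict: Stationary.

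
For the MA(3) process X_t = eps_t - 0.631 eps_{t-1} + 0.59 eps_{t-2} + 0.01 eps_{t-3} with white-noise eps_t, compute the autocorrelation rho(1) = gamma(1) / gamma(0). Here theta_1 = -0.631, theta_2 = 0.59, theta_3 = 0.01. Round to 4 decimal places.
\rho(1) = -0.5711

For an MA(q) process with theta_0 = 1, the autocovariance is
  gamma(k) = sigma^2 * sum_{i=0..q-k} theta_i * theta_{i+k},
and rho(k) = gamma(k) / gamma(0). Sigma^2 cancels.
  numerator   = (1)*(-0.631) + (-0.631)*(0.59) + (0.59)*(0.01) = -0.99739.
  denominator = (1)^2 + (-0.631)^2 + (0.59)^2 + (0.01)^2 = 1.746361.
  rho(1) = -0.99739 / 1.746361 = -0.5711.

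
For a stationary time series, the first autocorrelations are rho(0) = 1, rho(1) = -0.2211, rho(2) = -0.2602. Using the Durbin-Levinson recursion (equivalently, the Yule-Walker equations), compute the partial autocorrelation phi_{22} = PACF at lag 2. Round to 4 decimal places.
\phi_{22} = -0.3250

The PACF at lag k is phi_{kk}, the last component of the solution
to the Yule-Walker system G_k phi = r_k where
  (G_k)_{ij} = rho(|i - j|), (r_k)_i = rho(i), i,j = 1..k.
Equivalently, Durbin-Levinson gives phi_{kk} iteratively:
  phi_{11} = rho(1)
  phi_{kk} = [rho(k) - sum_{j=1..k-1} phi_{k-1,j} rho(k-j)]
            / [1 - sum_{j=1..k-1} phi_{k-1,j} rho(j)],
  phi_{k,j} = phi_{k-1,j} - phi_{kk} phi_{k-1,k-j},  j = 1..k-1.
Step k = 1:
  phi_11 = rho(1) = -0.2211.
Step k = 2:
  phi_22 = [rho(2) - phi_11 rho(1)] / [1 - phi_11 rho(1)] = [-0.2602 - (-0.2211)(-0.2211)] / [1 - (-0.2211)(-0.2211)]
         = -0.30908521 / 0.95111479 = -0.325.
Therefore phi_{22} = -0.3250.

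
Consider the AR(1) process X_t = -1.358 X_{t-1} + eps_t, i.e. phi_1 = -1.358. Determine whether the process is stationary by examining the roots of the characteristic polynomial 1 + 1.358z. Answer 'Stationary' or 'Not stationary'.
\text{Not stationary}

The AR(p) characteristic polynomial is P(z) = 1 + 1.358z.
Stationarity requires all roots to lie outside the unit circle, i.e. |z| > 1 for every root.
This is linear in z: 1 + (1.358) z = 0  =>  z = -1/(1.358) = -0.736377,  |z| = 0.736377.
Moduli of all roots: 0.7364.
All moduli strictly greater than 1? No.
Verdict: Not stationary.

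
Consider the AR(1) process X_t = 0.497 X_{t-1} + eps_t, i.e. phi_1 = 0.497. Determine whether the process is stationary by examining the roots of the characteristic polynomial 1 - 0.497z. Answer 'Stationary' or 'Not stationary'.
\text{Stationary}

The AR(p) characteristic polynomial is P(z) = 1 - 0.497z.
Stationarity requires all roots to lie outside the unit circle, i.e. |z| > 1 for every root.
This is linear in z: 1 + (-0.497) z = 0  =>  z = -1/(-0.497) = 2.012072,  |z| = 2.012072.
Moduli of all roots: 2.0121.
All moduli strictly greater than 1? Yes.
Verdict: Stationary.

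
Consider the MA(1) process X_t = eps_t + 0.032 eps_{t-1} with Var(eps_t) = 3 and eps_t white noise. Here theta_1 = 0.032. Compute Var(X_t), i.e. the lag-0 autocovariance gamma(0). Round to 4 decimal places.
\gamma(0) = 3.0031

For an MA(q) process X_t = eps_t + sum_i theta_i eps_{t-i} with
Var(eps_t) = sigma^2, the variance is
  gamma(0) = sigma^2 * (1 + sum_i theta_i^2).
  sum_i theta_i^2 = (0.032)^2 = 0.001024.
  gamma(0) = 3 * (1 + 0.001024) = 3 * 1.001024 = 3.003072, which rounds to 3.0031.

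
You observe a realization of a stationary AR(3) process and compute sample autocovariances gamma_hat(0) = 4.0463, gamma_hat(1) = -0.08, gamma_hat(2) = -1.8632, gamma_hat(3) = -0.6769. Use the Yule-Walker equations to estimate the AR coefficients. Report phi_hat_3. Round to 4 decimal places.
\hat\phi_{3} = -0.2410

The Yule-Walker equations for an AR(p) process read, in matrix form,
  Gamma_p phi = r_p,   with   (Gamma_p)_{ij} = gamma(|i - j|),
                       (r_p)_i = gamma(i),   i,j = 1..p.
Substitute the sample gammas (Toeplitz matrix and right-hand side of size 3):
  Gamma_p = [[4.0463, -0.08, -1.8632], [-0.08, 4.0463, -0.08], [-1.8632, -0.08, 4.0463]]
  r_p     = [-0.08, -1.8632, -0.6769]
Written out (R1..R3):
  (R1) 4.0463 phi_1 - 0.08 phi_2 - 1.8632 phi_3 = -0.08
  (R2) -0.08 phi_1 + 4.0463 phi_2 - 0.08 phi_3 = -1.8632
  (R3) -1.8632 phi_1 - 0.08 phi_2 + 4.0463 phi_3 = -0.6769
Gaussian elimination:
  R2 <- R2 - (-0.08/4.0463) R1 = R2 - (-0.019771) R1:  4.044718 phi_2 - 0.116838 phi_3 = -1.864782
  R3 <- R3 - (-1.8632/4.0463) R1 = R3 - (-0.46047) R1:  -0.116838 phi_2 + 3.188352 phi_3 = -0.713738
  R3 <- R3 - (-0.116838/4.044718) R2 = R3 - (-0.028886) R2:  3.184977 phi_3 = -0.767605
Back-substitution:
  phi_hat_3 = -0.767605 / 3.184977 = -0.241008
  phi_hat_2 = (-1.864782 - (-0.116838)(-0.241008)) / 4.044718 = -0.468003
  phi_hat_1 = (-0.08 - (-0.08)(-0.468003) - (-1.8632)(-0.241008)) / 4.0463 = -0.140001
So phi_hat = [-0.1400, -0.4680, -0.2410].
Therefore phi_hat_3 = -0.2410.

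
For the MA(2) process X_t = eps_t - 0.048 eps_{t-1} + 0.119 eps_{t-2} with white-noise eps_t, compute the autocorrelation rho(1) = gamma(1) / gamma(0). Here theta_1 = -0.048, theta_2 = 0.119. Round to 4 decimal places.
\rho(1) = -0.0528

For an MA(q) process with theta_0 = 1, the autocovariance is
  gamma(k) = sigma^2 * sum_{i=0..q-k} theta_i * theta_{i+k},
and rho(k) = gamma(k) / gamma(0). Sigma^2 cancels.
  numerator   = (1)*(-0.048) + (-0.048)*(0.119) = -0.053712.
  denominator = (1)^2 + (-0.048)^2 + (0.119)^2 = 1.016465.
  rho(1) = -0.053712 / 1.016465 = -0.0528.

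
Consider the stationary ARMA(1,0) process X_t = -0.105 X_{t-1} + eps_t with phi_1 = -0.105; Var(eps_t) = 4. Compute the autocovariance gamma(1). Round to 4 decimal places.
\gamma(1) = -0.4247

Multiply the model equation by X_{t-k} and take expectations. With theta_0 = psi_0 = 1 and psi_j the MA(infinity) weights, this gives
  gamma(k) - sum_i phi_i gamma(k-i) = c_k,
  c_k = sigma^2 * sum_{j=k..q} theta_j psi_{j-k}   (c_k = 0 for k > q),
using gamma(-m) = gamma(m).
Pure AR (q = 0): c_0 = sigma^2 = 4, c_k = 0 for k >= 1.
Equations for k = 0 and k = 1 (AR order 1):
  gamma(0) = phi_1 gamma(1) + c_0
  gamma(1) = phi_1 gamma(0) + c_1
Substituting the second into the first: gamma(0) (1 - phi_1^2) = c_0 + phi_1 c_1, so
  gamma(0) = c_0 / (1 - phi_1^2) = 4 / (1 - (-0.105)^2) = 4 / 0.988975 = 4.044592.
  gamma(1) = phi_1 gamma(0) = (-0.105)(4.044592) = -0.424682.
Therefore gamma(1) = -0.4247 (to 4 decimal places).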